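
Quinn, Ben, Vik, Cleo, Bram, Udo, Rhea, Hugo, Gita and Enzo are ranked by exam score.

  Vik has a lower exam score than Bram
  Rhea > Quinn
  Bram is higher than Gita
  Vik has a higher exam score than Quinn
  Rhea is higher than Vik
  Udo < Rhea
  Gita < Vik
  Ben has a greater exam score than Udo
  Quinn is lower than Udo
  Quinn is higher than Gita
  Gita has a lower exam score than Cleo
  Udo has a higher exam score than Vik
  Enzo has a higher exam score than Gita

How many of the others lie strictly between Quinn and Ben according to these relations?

2

The relations place Quinn below Ben. An element lies strictly between them when it is forced above Quinn and also forced below Ben.
Above Quinn: {Vik, Udo, Bram, Rhea}. Below Ben: {Gita, Vik, Udo}.
Intersection: {Vik, Udo} — 2.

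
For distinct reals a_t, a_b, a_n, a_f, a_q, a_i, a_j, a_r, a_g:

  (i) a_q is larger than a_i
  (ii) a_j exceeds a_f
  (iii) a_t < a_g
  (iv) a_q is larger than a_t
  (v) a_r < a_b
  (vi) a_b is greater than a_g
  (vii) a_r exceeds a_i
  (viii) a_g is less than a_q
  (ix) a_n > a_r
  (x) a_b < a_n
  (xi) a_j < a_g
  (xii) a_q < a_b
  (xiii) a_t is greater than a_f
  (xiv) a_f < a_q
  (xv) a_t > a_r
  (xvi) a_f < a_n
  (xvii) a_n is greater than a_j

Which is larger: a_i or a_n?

a_i < a_r < a_t < a_q < a_b < a_n, by transitivity through a_r, a_t, a_q, a_b.
So a_i < a_n; a_n is the larger of the two.

a_n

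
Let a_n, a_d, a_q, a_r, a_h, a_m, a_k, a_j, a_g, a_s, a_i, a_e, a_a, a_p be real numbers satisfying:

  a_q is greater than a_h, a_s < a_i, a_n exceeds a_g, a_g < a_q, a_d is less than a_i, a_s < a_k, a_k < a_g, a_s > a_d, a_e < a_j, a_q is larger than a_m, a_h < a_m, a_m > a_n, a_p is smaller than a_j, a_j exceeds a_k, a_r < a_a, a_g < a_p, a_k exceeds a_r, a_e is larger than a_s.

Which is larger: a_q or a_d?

a_q

Chaining the given relations: a_d < a_s < a_k < a_g < a_n < a_m < a_q.
So a_d < a_q; a_q is the larger of the two.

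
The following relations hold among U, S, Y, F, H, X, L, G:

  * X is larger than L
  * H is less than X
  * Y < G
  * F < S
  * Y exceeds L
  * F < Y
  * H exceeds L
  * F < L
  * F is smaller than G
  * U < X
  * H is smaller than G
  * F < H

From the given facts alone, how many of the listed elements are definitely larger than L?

4

From L the given relations immediately reach H, Y, X.
From those, G — 4 in total.
Nothing else is reachable above L; 4 in all.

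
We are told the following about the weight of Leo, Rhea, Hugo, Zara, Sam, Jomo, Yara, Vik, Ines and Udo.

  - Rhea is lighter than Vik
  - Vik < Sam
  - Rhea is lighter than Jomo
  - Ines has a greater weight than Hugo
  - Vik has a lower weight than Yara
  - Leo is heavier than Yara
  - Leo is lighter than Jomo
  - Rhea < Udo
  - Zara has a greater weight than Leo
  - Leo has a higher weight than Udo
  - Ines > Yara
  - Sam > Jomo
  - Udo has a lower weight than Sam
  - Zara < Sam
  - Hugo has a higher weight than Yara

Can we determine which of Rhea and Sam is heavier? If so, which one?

Sam

Rhea < Vik and Vik < Yara give Rhea < Yara.
Then Yara < Leo extends the chain to Leo.
Then Leo < Jomo extends the chain to Jomo.
With Jomo < Sam: Rhea < Vik < Yara < Leo < Jomo < Sam.
So Sam is heavier.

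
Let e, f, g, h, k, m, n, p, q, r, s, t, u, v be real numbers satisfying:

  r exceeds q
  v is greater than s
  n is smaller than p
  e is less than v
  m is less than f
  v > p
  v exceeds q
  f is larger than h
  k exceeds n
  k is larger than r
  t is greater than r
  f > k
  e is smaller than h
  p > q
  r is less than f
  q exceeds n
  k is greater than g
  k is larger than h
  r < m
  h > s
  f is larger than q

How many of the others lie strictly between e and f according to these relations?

2

The relations place e below f. An element lies strictly between them when it is forced above e and also forced below f.
Above e: {h, v, k}. Below f: {s, n, q, r, h, g, m, k}.
Intersection: {h, k} — 2.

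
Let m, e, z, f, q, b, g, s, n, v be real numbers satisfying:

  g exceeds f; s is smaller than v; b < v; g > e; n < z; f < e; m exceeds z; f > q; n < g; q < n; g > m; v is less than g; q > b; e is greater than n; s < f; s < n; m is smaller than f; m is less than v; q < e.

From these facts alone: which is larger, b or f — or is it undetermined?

The relevant relations are b < q; q < n; n < z; z < m; m < f.
Chaining these gives b < q < n < z < m < f.
So f is larger.

f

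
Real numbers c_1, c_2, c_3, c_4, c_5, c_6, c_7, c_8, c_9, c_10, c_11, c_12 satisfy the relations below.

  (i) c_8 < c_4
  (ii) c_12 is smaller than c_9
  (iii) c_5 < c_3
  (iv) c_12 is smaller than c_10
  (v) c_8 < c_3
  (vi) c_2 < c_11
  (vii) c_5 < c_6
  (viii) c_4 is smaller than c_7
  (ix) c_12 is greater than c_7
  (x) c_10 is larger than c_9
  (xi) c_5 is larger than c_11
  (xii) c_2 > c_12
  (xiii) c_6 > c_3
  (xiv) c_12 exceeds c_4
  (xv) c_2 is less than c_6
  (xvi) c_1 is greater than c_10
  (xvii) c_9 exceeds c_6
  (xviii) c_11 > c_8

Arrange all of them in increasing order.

The consecutive links are each given: c_8 < c_4; c_4 < c_7; c_7 < c_12; c_12 < c_2; c_2 < c_11; c_11 < c_5; c_5 < c_3; c_3 < c_6; c_6 < c_9; c_9 < c_10; c_10 < c_1.

c_8 < c_4 < c_7 < c_12 < c_2 < c_11 < c_5 < c_3 < c_6 < c_9 < c_10 < c_1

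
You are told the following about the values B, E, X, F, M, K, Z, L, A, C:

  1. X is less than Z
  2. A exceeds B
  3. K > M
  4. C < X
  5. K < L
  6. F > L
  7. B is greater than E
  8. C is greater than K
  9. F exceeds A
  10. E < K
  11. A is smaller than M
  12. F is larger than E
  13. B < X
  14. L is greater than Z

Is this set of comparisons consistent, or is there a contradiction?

consistent

The single ordering E < B < A < M < K < C < X < Z < L < F satisfies every listed relation, so no contradiction arises.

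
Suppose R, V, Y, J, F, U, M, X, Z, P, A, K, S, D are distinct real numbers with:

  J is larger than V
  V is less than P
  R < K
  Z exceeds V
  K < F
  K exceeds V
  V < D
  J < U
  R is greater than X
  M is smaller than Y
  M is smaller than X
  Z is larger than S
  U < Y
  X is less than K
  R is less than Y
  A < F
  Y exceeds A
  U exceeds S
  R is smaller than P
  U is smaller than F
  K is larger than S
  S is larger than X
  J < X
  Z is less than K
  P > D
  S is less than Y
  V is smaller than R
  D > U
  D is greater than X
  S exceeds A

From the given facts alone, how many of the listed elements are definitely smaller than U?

The elements the relations force below U are V, A, M, J, X, S — no chain reaches any other.
That is 6.

6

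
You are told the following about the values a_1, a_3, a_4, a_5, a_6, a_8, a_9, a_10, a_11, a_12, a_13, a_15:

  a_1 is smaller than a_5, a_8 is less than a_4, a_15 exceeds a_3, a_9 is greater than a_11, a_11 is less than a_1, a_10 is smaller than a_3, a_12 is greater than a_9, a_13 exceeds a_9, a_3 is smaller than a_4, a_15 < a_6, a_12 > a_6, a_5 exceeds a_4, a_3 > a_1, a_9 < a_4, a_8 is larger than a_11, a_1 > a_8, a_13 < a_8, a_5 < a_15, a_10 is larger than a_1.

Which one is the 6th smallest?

a_10

Chaining the given pairs: a_11 < a_9 < a_13 < a_8 < a_1 < a_10 < a_3 < a_4 < a_5 < a_15 < a_6 < a_12.
The 6th smallest is a_10.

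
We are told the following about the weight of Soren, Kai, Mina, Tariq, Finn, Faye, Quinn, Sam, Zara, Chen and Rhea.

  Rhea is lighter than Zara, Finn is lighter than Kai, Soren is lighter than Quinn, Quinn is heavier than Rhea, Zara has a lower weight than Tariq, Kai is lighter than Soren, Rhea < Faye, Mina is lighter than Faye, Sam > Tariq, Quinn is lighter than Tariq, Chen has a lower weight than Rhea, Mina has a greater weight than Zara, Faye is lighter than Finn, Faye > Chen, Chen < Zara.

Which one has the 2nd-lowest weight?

The consecutive relations fix a unique order: Chen < Rhea < Zara < Mina < Faye < Finn < Kai < Soren < Quinn < Tariq < Sam.
Counting 2 from the smallest end gives Rhea.

Rhea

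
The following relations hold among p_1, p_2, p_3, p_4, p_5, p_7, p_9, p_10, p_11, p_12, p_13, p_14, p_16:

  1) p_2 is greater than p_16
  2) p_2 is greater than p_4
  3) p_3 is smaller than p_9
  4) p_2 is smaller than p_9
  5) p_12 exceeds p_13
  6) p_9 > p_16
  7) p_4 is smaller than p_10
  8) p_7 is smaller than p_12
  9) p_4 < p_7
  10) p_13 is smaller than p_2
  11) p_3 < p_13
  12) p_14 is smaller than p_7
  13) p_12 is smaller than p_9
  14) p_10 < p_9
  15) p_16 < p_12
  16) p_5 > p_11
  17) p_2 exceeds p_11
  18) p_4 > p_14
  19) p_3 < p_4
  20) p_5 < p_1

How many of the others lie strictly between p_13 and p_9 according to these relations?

Chaining upward from p_13 reaches: p_2, p_12.
Chaining downward from p_9 reaches: p_11, p_3, p_14, p_4, p_7, p_16, p_2, p_10, p_12.
Strictly between p_13 and p_9 are those in both lists: p_2, p_12 — 2 elements.

2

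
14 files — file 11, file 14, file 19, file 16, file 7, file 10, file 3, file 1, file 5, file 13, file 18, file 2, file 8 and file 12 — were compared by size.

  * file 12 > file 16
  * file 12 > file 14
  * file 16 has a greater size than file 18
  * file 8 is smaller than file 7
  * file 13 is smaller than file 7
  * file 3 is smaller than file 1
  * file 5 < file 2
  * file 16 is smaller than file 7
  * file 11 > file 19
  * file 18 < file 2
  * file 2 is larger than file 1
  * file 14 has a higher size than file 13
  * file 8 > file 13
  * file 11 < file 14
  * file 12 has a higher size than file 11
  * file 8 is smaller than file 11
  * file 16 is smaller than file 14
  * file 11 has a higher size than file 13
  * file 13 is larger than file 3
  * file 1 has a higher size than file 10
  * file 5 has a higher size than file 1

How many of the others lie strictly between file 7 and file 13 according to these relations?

Chaining upward from file 13 reaches: file 8, file 11, file 14, file 12.
Chaining downward from file 7 reaches: file 18, file 3, file 8, file 16.
Strictly between file 13 and file 7 are those in both lists: file 8 — 1 element.

1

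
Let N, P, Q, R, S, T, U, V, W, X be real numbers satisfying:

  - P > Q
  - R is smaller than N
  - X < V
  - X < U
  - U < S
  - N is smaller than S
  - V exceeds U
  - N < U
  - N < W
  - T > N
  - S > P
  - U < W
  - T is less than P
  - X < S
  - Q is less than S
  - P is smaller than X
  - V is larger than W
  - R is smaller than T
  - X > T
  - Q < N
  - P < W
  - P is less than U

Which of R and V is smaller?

Following the relations from R: R < N < T < P < X < U < W < V.
So R < V; R is the smaller of the two.

R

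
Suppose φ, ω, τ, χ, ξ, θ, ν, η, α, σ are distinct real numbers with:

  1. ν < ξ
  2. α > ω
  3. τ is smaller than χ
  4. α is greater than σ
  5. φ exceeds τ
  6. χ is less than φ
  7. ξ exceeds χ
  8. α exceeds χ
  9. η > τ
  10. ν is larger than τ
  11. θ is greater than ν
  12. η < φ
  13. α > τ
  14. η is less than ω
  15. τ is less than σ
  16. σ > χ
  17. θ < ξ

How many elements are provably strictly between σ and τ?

Chaining upward from τ reaches: η, χ, ν, θ, φ, ω, ξ, α.
Chaining downward from σ reaches: χ.
Strictly between τ and σ are those in both lists: χ — 1 element.

1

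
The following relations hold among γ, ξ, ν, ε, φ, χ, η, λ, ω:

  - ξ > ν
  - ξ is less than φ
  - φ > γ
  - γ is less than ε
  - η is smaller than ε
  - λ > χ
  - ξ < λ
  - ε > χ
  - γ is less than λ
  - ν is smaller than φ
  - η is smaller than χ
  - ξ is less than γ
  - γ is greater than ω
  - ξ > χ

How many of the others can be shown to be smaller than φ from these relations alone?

6

Directly below φ: ν, ξ, γ.
One step further: ω, χ (5 so far).
One step further: η (6 so far).
No other element is forced below φ by the given relations, so the count is 6.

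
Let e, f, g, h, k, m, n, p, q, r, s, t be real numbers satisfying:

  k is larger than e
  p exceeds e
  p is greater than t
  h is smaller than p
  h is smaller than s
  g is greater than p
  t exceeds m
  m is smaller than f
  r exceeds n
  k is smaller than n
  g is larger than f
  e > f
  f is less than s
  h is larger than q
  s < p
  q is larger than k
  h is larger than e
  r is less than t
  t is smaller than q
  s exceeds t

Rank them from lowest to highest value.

m < f < e < k < n < r < t < q < h < s < p < g

Each adjacent pair is fixed by a given relation: m < f; f < e; e < k; k < n; n < r; r < t; t < q; q < h; h < s; s < p; p < g. Chaining them end to end gives the full order.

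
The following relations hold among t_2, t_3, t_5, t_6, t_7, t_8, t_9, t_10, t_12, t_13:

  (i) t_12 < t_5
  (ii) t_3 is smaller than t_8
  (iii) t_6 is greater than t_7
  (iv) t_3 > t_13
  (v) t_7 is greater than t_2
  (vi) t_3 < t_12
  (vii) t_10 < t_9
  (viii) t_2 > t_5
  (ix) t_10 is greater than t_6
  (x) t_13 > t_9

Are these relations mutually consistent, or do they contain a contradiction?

We have t_3 < t_12 stated directly, yet also t_12 < t_5 < t_2 < t_7 < t_6 < t_10 < t_9 < t_13 < t_3 by chaining the others — so t_12 < t_3. Contradiction.

inconsistent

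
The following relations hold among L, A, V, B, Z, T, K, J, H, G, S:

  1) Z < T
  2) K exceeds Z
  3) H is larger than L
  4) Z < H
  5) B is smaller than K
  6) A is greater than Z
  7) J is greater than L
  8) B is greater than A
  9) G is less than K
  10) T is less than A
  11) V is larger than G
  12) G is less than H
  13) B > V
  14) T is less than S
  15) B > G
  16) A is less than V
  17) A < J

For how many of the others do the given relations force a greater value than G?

The elements the relations force above G are V, B, K, H — no chain reaches any other.
That is 4.

4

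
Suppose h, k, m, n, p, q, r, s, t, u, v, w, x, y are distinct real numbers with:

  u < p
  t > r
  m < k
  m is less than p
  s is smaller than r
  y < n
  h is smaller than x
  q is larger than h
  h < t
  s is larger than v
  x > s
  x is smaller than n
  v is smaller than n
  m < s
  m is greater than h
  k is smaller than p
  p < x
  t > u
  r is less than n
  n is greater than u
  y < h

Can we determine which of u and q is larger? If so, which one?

undetermined

Following every chain through u: above u we get p, x, n, t.
q is not reached, and no chain runs the other way from q to u.
So the given relations leave the order of u and q undetermined.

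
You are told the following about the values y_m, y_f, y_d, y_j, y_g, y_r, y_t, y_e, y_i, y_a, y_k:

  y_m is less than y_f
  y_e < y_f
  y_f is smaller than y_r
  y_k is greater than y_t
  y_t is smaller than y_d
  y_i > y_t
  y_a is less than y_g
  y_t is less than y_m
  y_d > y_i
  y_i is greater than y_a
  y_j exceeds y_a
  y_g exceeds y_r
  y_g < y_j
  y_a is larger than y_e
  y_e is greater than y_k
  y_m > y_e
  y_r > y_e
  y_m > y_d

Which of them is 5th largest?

y_m

Piecing the relations together gives one ordering: y_t < y_k < y_e < y_a < y_i < y_d < y_m < y_f < y_r < y_g < y_j.
The 5th largest is y_m.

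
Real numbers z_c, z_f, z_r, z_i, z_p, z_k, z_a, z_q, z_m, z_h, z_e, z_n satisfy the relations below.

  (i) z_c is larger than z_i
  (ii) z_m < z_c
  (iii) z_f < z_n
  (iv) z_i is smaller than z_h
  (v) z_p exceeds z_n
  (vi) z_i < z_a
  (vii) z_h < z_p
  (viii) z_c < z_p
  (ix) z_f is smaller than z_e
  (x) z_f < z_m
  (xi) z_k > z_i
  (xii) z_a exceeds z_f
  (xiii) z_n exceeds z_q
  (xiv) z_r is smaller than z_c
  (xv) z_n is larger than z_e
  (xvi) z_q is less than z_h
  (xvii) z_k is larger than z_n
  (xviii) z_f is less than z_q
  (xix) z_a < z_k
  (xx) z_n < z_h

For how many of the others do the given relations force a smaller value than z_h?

From z_h the given relations immediately reach z_i, z_q, z_n.
From those, z_f, z_e — 5 in total.
Nothing else is reachable below z_h; 5 in all.

5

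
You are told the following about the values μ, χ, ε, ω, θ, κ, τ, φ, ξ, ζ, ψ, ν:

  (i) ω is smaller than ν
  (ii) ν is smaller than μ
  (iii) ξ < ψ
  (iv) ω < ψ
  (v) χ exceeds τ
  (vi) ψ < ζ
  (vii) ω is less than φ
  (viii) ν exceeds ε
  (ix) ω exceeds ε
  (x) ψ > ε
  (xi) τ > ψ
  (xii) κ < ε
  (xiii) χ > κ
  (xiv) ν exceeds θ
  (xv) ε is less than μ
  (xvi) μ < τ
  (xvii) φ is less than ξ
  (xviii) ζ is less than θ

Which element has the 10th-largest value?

The consecutive relations fix a unique order: κ < ε < ω < φ < ξ < ψ < ζ < θ < ν < μ < τ < χ.
The 10th largest is ω.

ω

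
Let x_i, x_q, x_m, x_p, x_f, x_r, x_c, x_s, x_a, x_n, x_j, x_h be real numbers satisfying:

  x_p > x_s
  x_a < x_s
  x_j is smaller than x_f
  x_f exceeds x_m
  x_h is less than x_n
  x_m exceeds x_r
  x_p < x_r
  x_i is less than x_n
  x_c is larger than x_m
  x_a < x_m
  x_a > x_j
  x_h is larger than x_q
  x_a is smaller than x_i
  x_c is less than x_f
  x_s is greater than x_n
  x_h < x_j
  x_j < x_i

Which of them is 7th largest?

Piecing the relations together gives one ordering: x_q < x_h < x_j < x_a < x_i < x_n < x_s < x_p < x_r < x_m < x_c < x_f.
The 7th largest is x_n.

x_n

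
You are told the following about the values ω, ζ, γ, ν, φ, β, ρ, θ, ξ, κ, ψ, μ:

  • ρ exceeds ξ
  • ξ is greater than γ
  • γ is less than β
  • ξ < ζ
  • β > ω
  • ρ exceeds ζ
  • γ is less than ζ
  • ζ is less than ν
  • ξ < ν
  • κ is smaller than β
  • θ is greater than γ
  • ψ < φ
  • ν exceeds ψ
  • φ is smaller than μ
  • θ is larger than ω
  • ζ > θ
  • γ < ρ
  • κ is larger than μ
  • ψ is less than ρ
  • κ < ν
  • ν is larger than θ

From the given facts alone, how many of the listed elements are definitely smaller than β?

The elements the relations force below β are ψ, φ, γ, μ, ω, κ — no chain reaches any other.
That is 6.

6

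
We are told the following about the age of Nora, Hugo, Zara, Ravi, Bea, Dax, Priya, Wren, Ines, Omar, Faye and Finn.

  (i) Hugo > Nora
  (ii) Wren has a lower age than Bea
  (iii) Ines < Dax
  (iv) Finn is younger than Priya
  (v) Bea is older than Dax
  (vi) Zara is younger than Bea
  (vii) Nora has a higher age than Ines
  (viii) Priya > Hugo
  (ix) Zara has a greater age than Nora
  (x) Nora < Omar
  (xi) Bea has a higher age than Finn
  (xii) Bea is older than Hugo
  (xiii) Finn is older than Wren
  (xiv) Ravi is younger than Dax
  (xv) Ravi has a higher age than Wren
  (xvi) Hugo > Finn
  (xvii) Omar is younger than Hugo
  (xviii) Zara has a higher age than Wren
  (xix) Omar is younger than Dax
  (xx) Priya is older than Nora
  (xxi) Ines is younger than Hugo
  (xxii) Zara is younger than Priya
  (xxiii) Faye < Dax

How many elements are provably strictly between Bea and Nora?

4

Chaining upward from Nora reaches: Zara, Omar, Hugo, Dax, Priya.
Chaining downward from Bea reaches: Ines, Wren, Ravi, Faye, Zara, Finn, Omar, Hugo, Dax.
Strictly between Nora and Bea are those in both lists: Zara, Omar, Hugo, Dax — 4 elements.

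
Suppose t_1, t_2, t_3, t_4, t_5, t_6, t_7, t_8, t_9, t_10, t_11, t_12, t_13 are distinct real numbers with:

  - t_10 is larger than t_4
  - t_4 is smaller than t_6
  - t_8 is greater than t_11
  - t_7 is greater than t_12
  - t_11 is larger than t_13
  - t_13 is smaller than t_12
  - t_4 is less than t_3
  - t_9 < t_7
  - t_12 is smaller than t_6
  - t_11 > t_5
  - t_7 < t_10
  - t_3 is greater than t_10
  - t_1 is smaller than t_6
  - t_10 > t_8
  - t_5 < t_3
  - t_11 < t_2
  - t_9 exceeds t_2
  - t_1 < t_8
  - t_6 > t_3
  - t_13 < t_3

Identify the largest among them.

t_13 is not greatest since t_13 < t_11; t_5 is not greatest since t_5 < t_11; t_11 is not greatest since t_11 < t_8; t_2 is not greatest since t_2 < t_9; t_1 is not greatest since t_1 < t_8; t_4 is not greatest since t_4 < t_10; t_9 is not greatest since t_9 < t_7; t_12 is not greatest since t_12 < t_6; t_7 is not greatest since t_7 < t_10; t_8 is not greatest since t_8 < t_10; t_10 is not greatest since t_10 < t_3; t_3 is not greatest since t_3 < t_6.
Only t_6 has nothing above it, so t_6 is the largest.

t_6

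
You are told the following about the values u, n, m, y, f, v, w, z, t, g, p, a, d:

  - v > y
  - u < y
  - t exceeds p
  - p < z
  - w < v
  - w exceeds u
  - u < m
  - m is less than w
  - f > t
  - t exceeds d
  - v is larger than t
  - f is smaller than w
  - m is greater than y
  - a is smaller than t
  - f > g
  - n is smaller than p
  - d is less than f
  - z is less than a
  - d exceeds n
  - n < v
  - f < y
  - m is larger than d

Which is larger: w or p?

p < z and z < a give p < a.
With a < t: p < z < a < t.
With t < f: p < z < a < t < f.
Then f < y extends the chain to y.
With y < m: p < z < a < t < f < y < m.
With m < w: p < z < a < t < f < y < m < w.
So p < w; w is the larger of the two.

w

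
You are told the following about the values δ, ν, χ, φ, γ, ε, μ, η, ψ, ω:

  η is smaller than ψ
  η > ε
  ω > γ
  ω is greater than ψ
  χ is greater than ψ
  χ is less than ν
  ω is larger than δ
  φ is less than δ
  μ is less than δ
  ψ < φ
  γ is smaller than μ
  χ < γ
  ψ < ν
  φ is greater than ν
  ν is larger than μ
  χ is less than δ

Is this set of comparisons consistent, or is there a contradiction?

The single ordering ε < η < ψ < χ < γ < μ < ν < φ < δ < ω satisfies every listed relation, so no contradiction arises.

consistent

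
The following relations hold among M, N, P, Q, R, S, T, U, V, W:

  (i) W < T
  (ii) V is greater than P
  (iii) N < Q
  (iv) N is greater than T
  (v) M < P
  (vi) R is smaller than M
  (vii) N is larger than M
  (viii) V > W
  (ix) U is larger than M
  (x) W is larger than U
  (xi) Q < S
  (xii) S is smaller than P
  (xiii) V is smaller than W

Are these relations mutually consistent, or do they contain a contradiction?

Chaining the given relations yields W < T < N < Q < S < P < V, so W < V. But one relation states V < W. These cannot both hold.

inconsistent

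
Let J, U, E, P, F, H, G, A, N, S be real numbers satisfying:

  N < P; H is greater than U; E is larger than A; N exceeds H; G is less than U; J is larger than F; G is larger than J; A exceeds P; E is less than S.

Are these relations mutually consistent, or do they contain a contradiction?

The single ordering F < J < G < U < H < N < P < A < E < S satisfies every listed relation, so no contradiction arises.

consistent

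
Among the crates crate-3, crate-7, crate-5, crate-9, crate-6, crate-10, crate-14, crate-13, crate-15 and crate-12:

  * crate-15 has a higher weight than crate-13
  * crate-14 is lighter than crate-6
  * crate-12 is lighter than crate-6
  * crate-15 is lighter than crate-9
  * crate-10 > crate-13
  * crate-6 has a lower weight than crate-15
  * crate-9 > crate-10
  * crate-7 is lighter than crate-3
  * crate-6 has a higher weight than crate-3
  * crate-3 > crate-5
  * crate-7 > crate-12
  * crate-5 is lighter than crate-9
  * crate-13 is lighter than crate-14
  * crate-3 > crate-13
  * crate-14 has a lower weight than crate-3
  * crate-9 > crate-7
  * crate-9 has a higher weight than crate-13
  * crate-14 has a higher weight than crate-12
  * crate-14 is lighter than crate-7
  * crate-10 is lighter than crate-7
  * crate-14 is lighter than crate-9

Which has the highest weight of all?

crate-9

Chaining downward from crate-9: directly below it, crate-13, crate-14, crate-10, crate-7, crate-5, crate-15; then crate-12, crate-6; then crate-3.
That covers every other element, and nothing is given above crate-9, so crate-9 is the highest weight.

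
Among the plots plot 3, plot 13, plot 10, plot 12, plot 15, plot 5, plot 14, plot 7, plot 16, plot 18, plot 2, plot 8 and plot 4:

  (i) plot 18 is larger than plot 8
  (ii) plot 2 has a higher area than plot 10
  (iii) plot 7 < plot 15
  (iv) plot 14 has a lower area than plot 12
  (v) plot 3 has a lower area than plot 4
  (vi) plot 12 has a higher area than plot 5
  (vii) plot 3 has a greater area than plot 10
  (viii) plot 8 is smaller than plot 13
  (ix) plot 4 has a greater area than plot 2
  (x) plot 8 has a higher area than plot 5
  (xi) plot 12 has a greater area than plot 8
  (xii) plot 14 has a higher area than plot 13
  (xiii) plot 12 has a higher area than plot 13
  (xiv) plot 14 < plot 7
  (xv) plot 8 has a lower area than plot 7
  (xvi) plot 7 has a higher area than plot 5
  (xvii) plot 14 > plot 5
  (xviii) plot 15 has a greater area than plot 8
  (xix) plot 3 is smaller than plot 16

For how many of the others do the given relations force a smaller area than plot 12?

4

Directly below plot 12: plot 5, plot 8, plot 13, plot 14.
No other element is forced below plot 12 by the given relations, so the count is 4.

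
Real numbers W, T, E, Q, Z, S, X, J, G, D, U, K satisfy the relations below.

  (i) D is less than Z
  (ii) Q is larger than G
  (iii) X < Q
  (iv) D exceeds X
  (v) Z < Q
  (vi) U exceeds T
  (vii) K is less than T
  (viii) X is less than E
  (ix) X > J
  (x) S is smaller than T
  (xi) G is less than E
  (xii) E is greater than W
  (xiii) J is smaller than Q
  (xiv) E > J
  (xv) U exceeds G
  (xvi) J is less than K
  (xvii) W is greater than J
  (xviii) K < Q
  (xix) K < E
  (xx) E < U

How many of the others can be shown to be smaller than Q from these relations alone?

6

From Q the given relations immediately reach J, K, X, G, Z.
From those, D — 6 in total.
Nothing else is reachable below Q; 6 in all.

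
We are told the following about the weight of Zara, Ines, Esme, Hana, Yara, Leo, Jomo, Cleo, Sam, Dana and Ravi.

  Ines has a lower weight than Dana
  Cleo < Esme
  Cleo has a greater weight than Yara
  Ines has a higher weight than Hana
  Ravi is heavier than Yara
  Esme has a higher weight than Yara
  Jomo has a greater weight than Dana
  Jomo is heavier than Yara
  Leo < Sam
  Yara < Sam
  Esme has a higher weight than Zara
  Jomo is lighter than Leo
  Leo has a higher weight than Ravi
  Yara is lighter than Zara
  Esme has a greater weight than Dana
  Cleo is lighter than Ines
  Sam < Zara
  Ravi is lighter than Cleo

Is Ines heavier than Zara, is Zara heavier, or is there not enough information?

Zara

Ines < Dana and Dana < Jomo give Ines < Jomo.
With Jomo < Leo: Ines < Dana < Jomo < Leo.
Then Leo < Sam extends the chain to Sam.
With Sam < Zara: Ines < Dana < Jomo < Leo < Sam < Zara.
So Zara is heavier.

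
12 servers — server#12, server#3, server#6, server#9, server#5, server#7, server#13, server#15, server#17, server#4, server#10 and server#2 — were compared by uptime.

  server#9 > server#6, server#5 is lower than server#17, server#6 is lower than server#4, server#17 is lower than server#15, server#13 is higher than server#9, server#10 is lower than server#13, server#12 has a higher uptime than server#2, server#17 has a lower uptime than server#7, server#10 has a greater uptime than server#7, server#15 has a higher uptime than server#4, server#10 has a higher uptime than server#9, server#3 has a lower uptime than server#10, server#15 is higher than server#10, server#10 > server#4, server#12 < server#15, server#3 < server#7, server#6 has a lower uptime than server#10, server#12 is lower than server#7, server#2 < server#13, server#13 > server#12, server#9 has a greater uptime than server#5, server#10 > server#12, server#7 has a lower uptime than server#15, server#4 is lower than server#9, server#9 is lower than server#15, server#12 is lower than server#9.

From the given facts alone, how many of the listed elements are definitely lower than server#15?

The elements the relations force below server#15 are server#5, server#6, server#17, server#3, server#2, server#4, server#12, server#9, server#7, server#10 — no chain reaches any other.
That is 10.

10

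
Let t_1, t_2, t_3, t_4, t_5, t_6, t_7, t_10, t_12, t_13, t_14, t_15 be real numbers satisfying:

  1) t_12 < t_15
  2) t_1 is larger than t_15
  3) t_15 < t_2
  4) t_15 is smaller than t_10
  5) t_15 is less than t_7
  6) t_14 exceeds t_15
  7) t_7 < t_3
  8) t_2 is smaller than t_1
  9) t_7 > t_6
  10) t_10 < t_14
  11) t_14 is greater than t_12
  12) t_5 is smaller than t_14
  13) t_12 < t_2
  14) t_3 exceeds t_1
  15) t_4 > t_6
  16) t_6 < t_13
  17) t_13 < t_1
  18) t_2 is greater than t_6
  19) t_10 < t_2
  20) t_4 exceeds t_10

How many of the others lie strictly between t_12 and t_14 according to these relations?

Chaining upward from t_12 reaches: t_15, t_10, t_4, t_2, t_1, t_7, t_3.
Chaining downward from t_14 reaches: t_15, t_10, t_5.
Strictly between t_12 and t_14 are those in both lists: t_15, t_10 — 2 elements.

2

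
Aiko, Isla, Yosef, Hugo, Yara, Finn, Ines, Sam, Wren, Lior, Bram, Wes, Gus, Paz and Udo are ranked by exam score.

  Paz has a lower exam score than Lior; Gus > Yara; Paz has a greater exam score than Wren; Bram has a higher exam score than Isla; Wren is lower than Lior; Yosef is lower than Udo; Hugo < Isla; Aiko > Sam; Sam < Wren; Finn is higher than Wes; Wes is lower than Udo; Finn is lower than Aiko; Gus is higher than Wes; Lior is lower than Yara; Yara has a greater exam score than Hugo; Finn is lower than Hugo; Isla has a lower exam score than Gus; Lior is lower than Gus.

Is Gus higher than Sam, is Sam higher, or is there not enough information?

Following the relations from Sam: Sam < Wren < Paz < Lior < Yara < Gus.
So Gus is higher.

Gus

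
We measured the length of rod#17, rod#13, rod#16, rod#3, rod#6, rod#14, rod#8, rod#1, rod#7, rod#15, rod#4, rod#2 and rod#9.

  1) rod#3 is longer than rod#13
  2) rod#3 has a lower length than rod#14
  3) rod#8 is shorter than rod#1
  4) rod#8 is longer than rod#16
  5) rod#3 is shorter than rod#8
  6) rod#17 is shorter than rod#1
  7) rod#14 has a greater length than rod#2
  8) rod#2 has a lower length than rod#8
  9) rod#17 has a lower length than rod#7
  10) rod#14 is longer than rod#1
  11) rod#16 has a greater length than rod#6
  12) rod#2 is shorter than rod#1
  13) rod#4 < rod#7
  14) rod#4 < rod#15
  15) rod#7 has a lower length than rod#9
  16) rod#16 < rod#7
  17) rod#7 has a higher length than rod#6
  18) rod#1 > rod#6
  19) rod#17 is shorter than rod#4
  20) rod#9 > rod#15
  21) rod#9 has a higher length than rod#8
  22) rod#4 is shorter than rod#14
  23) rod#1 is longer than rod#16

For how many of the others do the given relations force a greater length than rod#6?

The elements the relations force above rod#6 are rod#16, rod#7, rod#8, rod#9, rod#1, rod#14 — no chain reaches any other.
That is 6.

6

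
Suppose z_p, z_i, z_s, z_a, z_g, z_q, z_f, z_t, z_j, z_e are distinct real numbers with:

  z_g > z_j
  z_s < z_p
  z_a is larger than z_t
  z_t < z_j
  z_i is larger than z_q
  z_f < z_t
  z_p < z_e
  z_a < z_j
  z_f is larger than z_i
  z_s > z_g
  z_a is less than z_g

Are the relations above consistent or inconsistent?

consistent

The single ordering z_q < z_i < z_f < z_t < z_a < z_j < z_g < z_s < z_p < z_e satisfies every listed relation, so no contradiction arises.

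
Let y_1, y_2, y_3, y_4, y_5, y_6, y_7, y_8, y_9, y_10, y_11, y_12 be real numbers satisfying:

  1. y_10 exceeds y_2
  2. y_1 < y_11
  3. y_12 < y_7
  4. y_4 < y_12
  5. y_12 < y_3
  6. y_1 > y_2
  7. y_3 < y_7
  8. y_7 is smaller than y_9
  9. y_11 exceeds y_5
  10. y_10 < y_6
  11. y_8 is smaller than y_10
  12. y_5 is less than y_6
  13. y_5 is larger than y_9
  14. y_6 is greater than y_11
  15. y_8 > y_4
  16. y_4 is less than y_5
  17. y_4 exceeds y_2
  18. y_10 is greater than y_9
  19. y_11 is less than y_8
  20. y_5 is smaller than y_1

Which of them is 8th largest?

y_7

Piecing the relations together gives one ordering: y_2 < y_4 < y_12 < y_3 < y_7 < y_9 < y_5 < y_1 < y_11 < y_8 < y_10 < y_6.
Counting 8 from the largest end gives y_7.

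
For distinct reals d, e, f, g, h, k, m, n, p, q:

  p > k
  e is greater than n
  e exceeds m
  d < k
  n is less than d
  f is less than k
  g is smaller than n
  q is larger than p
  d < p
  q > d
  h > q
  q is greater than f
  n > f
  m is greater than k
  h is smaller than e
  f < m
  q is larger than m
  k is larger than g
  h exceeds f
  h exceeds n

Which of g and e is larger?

e

Link the given pairs in sequence: g < n; n < d; d < k; k < m; m < q; q < h; h < e.
Chaining these gives g < n < d < k < m < q < h < e.
So g < e; e is the larger of the two.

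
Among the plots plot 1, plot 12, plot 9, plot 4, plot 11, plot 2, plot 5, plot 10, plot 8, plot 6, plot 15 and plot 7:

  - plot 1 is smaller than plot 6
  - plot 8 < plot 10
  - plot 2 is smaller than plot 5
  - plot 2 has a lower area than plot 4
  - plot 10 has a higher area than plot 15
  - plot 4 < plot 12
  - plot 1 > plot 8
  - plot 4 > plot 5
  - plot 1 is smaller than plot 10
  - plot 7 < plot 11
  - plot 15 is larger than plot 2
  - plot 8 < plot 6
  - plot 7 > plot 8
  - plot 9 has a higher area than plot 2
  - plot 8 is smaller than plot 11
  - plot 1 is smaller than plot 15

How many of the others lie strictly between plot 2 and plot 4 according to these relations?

Chaining upward from plot 2 reaches: plot 15, plot 5, plot 10, plot 9, plot 12.
Chaining downward from plot 4 reaches: plot 5.
Strictly between plot 2 and plot 4 are those in both lists: plot 5 — 1 element.

1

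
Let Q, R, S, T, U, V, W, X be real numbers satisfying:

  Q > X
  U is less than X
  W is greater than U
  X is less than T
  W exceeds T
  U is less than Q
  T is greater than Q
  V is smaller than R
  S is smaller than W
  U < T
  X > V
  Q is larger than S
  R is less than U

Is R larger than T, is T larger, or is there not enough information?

Following the relations from R: R < U < X < Q < T.
So T is larger.

T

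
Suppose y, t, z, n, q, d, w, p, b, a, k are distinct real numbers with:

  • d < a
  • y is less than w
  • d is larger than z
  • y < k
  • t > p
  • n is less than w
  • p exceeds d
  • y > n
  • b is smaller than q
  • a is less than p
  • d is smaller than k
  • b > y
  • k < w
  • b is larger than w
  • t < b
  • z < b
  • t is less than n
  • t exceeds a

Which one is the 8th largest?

p

The consecutive relations fix a unique order: z < d < a < p < t < n < y < k < w < b < q.
Counting 8 from the largest end gives p.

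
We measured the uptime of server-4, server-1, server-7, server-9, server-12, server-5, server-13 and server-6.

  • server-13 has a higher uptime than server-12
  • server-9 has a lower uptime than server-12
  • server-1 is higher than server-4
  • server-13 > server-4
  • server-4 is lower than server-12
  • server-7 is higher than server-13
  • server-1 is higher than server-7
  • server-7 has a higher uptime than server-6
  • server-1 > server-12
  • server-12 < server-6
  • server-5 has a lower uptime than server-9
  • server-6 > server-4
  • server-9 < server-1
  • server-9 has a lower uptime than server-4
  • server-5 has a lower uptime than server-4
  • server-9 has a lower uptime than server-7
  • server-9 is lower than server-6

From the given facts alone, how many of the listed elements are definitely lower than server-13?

From server-13 the given relations immediately reach server-4, server-12.
From those, server-5, server-9 — 4 in total.
No other element is forced below server-13 by the given relations, so the count is 4.

4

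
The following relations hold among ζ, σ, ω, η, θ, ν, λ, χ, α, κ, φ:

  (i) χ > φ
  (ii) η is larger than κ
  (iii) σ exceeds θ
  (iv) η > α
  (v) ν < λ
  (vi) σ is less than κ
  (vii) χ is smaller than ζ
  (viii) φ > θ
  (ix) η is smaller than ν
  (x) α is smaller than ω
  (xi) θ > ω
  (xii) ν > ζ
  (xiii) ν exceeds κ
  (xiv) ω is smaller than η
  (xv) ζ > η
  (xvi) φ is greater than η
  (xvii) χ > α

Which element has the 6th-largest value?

η

The consecutive relations fix a unique order: α < ω < θ < σ < κ < η < φ < χ < ζ < ν < λ.
Counting 6 from the largest end gives η.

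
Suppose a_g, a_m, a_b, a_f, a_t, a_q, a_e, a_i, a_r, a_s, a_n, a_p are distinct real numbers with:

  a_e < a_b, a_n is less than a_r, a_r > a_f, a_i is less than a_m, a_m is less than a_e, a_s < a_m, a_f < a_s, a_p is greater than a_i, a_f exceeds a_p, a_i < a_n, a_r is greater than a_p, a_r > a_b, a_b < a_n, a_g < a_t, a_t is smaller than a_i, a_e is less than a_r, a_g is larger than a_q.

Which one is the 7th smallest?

Piecing the relations together gives one ordering: a_q < a_g < a_t < a_i < a_p < a_f < a_s < a_m < a_e < a_b < a_n < a_r.
Counting 7 from the smallest end gives a_s.

a_s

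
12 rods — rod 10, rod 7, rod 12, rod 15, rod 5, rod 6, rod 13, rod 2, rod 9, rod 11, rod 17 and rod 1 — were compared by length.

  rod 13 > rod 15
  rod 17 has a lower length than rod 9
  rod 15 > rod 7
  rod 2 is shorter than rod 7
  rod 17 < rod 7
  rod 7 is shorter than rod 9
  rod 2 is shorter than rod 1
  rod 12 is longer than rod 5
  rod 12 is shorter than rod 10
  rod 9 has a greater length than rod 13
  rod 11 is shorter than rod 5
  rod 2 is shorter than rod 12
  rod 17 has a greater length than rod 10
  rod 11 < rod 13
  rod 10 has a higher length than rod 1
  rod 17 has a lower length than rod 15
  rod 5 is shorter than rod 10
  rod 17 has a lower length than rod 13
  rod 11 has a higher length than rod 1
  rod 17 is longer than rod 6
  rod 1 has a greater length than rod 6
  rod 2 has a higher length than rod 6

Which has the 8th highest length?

rod 5

Chaining the given pairs: rod 6 < rod 2 < rod 1 < rod 11 < rod 5 < rod 12 < rod 10 < rod 17 < rod 7 < rod 15 < rod 13 < rod 9.
Counting 8 from the largest end gives rod 5.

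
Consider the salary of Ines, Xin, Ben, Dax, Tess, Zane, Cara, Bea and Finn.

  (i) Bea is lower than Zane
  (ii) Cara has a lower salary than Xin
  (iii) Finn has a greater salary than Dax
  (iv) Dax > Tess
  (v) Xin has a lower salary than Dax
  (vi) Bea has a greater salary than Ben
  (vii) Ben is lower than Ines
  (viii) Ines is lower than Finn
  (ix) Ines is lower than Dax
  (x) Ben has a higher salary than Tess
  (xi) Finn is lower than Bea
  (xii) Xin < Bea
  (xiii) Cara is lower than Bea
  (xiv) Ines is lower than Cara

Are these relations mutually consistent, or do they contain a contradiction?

consistent

The single ordering Tess < Ben < Ines < Cara < Xin < Dax < Finn < Bea < Zane satisfies every listed relation, so no contradiction arises.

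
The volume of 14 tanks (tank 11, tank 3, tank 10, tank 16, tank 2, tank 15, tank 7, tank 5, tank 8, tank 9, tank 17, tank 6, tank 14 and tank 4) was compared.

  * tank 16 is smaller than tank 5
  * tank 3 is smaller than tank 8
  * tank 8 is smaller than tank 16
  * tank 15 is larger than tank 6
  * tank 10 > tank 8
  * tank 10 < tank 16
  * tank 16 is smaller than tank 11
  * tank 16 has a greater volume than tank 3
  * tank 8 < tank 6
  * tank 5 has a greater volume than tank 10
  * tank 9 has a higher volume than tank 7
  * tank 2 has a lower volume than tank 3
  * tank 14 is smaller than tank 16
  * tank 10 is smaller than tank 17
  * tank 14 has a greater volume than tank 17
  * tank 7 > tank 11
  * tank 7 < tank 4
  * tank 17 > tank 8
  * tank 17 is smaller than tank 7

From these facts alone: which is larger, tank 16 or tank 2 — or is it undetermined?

Following the relations from tank 2: tank 2 < tank 3 < tank 8 < tank 10 < tank 17 < tank 14 < tank 16.
So tank 16 is larger.

tank 16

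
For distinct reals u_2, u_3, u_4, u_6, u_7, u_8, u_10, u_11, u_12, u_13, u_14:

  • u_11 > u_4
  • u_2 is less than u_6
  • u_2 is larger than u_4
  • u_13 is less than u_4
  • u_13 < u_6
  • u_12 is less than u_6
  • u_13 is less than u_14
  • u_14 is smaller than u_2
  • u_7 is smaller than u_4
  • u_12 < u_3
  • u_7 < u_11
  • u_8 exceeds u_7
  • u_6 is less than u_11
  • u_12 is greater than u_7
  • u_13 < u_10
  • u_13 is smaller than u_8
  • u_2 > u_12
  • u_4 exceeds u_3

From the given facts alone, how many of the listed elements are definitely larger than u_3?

From u_3 the given relations immediately reach u_4.
From those, u_2, u_11 — 3 in total.
From those, u_6 — 4 in total.
Nothing else is reachable above u_3; 4 in all.

4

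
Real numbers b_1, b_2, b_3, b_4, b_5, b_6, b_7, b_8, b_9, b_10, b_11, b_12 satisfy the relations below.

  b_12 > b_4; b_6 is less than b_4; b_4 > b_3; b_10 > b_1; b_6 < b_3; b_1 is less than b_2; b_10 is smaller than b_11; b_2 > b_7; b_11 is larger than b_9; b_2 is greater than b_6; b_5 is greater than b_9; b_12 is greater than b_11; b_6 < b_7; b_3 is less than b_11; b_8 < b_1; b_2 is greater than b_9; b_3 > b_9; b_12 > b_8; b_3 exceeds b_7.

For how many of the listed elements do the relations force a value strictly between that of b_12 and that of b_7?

Chaining upward from b_7 reaches: b_3, b_11, b_2, b_4.
Chaining downward from b_12 reaches: b_9, b_8, b_6, b_3, b_1, b_10, b_11, b_4.
Strictly between b_7 and b_12 are those in both lists: b_3, b_11, b_4 — 3 elements.

3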